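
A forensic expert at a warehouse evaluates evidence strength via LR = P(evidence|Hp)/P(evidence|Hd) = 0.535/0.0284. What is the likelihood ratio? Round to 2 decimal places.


Likelihood ratio calculation:
LR = P(E|Hp) / P(E|Hd)
LR = 0.535 / 0.0284
LR = 18.84

18.84


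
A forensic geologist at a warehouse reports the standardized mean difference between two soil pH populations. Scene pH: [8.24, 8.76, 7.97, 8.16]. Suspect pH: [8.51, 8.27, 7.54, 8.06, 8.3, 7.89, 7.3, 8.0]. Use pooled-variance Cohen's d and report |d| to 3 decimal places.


Pooled-variance Cohen's d for soil pH comparison:
Scene mean = 33.13 / 4 = 8.2825
Suspect mean = 63.87 / 8 = 7.98375
Scene sample variance s_s^2 = 0.114158
Suspect sample variance s_c^2 = 0.162598
Pooled variance = ((n_s-1)*s_s^2 + (n_c-1)*s_c^2) / (n_s + n_c - 2) = 0.148066
Pooled SD = sqrt(0.148066) = 0.384793
Mean difference = 0.29875
|d| = |0.29875| / 0.384793 = 0.776

0.776


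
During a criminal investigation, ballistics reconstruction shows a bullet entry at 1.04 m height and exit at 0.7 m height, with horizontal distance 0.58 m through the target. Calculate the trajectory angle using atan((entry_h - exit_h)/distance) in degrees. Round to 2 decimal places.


Bullet trajectory angle:
Height difference = 1.04 - 0.7 = 0.34 m
angle = atan(0.34 / 0.58)
angle = atan(0.586207)
angle = 30.38 degrees

30.38


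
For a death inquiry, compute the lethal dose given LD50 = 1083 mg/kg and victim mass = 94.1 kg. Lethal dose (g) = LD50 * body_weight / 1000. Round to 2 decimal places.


Lethal dose calculation:
Lethal dose = LD50 * body_weight / 1000
= 1083 * 94.1 / 1000
= 101910.3 / 1000
= 101.91 g

101.91


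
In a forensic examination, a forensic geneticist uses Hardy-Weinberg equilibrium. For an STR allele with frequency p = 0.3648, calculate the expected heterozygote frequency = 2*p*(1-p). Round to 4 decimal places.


Hardy-Weinberg heterozygote frequency:
q = 1 - p = 1 - 0.3648 = 0.6352
2pq = 2 * 0.3648 * 0.6352 = 0.4634

0.4634


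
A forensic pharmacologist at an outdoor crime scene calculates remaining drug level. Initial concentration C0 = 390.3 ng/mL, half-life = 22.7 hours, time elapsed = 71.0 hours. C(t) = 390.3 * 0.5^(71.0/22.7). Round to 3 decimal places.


Drug concentration decay:
Number of half-lives = t / t_half = 71.0 / 22.7 = 3.127753
Decay factor = 0.5^3.127753 = 0.11440698
C(t) = 390.3 * 0.11440698 = 44.653 ng/mL

44.653


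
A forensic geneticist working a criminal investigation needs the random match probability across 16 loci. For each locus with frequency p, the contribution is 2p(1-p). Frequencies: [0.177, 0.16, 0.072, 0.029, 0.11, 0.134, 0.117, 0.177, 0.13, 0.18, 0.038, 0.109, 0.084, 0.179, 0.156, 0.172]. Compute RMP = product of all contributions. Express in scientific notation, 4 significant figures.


Computing RMP for 16 loci:
Locus 1: 2 * 0.177 * 0.823 = 0.291342
Locus 2: 2 * 0.16 * 0.84 = 0.2688
Locus 3: 2 * 0.072 * 0.928 = 0.133632
Locus 4: 2 * 0.029 * 0.971 = 0.056318
Locus 5: 2 * 0.11 * 0.89 = 0.1958
Locus 6: 2 * 0.134 * 0.866 = 0.232088
Locus 7: 2 * 0.117 * 0.883 = 0.206622
Locus 8: 2 * 0.177 * 0.823 = 0.291342
Locus 9: 2 * 0.13 * 0.87 = 0.2262
Locus 10: 2 * 0.18 * 0.82 = 0.2952
Locus 11: 2 * 0.038 * 0.962 = 0.073112
Locus 12: 2 * 0.109 * 0.891 = 0.194238
Locus 13: 2 * 0.084 * 0.916 = 0.153888
Locus 14: 2 * 0.179 * 0.821 = 0.293918
Locus 15: 2 * 0.156 * 0.844 = 0.263328
Locus 16: 2 * 0.172 * 0.828 = 0.284832
RMP = 5.187e-12

5.187e-12


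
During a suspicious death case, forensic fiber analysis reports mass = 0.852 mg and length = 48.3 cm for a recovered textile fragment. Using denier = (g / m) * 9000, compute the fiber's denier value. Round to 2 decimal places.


Denier calculation:
Mass in grams = 0.852 mg / 1000 = 0.000852 g
Length in meters = 48.3 cm / 100 = 0.483 m
Linear density = mass / length = 0.000852 / 0.483 = 0.00176398 g/m
Denier = (g/m) * 9000 = 0.00176398 * 9000 = 15.88

15.88


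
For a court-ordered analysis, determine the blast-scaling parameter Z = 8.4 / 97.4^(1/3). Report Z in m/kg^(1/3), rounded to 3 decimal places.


Scaled distance calculation:
W^(1/3) = 97.4^(1/3) = 4.601008
Z = R / W^(1/3) = 8.4 / 4.601008
Z = 1.826 m/kg^(1/3)

1.826


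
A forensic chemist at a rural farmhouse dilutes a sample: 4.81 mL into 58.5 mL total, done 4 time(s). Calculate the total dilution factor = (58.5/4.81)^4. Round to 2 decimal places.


Dilution factor calculation:
Single dilution = V_total / V_sample = 58.5 / 4.81 ≈ 12.162162
Number of dilutions = 4
Total DF = (58.5 / 4.81)^4 (full precision, rounded at the end) = 21879.79

21879.79


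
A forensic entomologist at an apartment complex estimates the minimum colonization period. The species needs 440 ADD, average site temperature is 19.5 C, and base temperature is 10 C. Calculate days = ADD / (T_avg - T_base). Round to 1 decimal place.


Insect development time:
Effective temperature = avg_temp - T_base = 19.5 - 10 = 9.5 C
Days = ADD / effective_temp = 440 / 9.5 = 46.3 days

46.3


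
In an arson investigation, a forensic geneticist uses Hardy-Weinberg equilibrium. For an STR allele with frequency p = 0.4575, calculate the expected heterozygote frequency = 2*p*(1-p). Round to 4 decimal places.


Hardy-Weinberg heterozygote frequency:
q = 1 - p = 1 - 0.4575 = 0.5425
2pq = 2 * 0.4575 * 0.5425 = 0.4964

0.4964


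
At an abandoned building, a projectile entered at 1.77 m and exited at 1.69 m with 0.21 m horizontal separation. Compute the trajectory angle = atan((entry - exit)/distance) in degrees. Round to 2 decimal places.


Bullet trajectory angle:
Height difference = 1.77 - 1.69 = 0.08 m
angle = atan(0.08 / 0.21)
angle = atan(0.380952)
angle = 20.85 degrees

20.85


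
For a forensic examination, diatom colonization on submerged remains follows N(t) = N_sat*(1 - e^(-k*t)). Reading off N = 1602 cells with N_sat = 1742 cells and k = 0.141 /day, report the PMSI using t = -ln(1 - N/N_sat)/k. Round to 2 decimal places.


PMSI from diatom colonization curve:
N / N_sat = 1602 / 1742 = 0.919633
1 - N/N_sat = 0.080367
ln(1 - N/N_sat) = -2.521152
t = -ln(1 - N/N_sat) / k = -(-2.521152) / 0.141 = 17.88 days

17.88


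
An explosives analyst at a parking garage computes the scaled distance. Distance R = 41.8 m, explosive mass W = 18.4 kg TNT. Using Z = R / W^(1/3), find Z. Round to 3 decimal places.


Scaled distance calculation:
W^(1/3) = 18.4^(1/3) = 2.640012
Z = R / W^(1/3) = 41.8 / 2.640012
Z = 15.833 m/kg^(1/3)

15.833


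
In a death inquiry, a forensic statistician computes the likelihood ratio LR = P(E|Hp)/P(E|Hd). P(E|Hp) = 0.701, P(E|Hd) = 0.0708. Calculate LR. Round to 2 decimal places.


Likelihood ratio calculation:
LR = P(E|Hp) / P(E|Hd)
LR = 0.701 / 0.0708
LR = 9.90

9.90


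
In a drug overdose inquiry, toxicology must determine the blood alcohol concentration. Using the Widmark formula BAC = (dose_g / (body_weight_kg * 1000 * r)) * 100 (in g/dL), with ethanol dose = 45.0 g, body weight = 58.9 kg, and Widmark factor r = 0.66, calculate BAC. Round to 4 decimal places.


Applying the Widmark formula:
BAC = (dose_g / (body_wt * 1000 * r)) * 100
Denominator = 58.9 * 1000 * 0.66 = 38874
BAC = (45.0 / 38874) * 100
BAC = 0.1158 g/dL

0.1158


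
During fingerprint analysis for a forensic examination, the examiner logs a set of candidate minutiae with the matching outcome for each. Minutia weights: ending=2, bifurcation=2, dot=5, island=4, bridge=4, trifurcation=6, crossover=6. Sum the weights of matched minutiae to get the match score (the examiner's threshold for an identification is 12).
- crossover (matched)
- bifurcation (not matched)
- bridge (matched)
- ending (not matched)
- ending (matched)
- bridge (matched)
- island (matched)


Weighted minutiae match score:
  crossover: matched, +6 (running total 6)
  bifurcation: not matched, +0
  bridge: matched, +4 (running total 10)
  ending: not matched, +0
  ending: matched, +2 (running total 12)
  bridge: matched, +4 (running total 16)
  island: matched, +4 (running total 20)
Total score = 20
Threshold = 12; verdict = identification

20


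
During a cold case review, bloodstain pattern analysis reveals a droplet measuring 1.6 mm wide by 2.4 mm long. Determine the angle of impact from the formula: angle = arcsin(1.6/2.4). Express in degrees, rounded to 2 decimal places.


Blood spatter impact angle calculation:
width / length = 1.6 / 2.4 = 0.666667
angle = arcsin(0.666667)
angle = 41.81 degrees

41.81


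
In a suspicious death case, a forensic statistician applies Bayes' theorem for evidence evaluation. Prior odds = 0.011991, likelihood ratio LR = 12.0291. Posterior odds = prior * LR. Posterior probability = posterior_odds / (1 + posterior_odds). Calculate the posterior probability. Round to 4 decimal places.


Bayesian evidence evaluation:
Posterior odds = prior_odds * LR = 0.011991 * 12.0291 = 0.1442409
Posterior probability = posterior_odds / (1 + posterior_odds)
= 0.1442409 / (1 + 0.1442409)
= 0.1442409 / 1.1442409
= 0.1261

0.1261


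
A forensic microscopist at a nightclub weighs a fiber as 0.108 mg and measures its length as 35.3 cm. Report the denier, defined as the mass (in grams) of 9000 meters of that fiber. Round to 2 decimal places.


Denier calculation:
Mass in grams = 0.108 mg / 1000 = 0.000108 g
Length in meters = 35.3 cm / 100 = 0.353 m
Linear density = mass / length = 0.000108 / 0.353 = 0.00030595 g/m
Denier = (g/m) * 9000 = 0.00030595 * 9000 = 2.75

2.75


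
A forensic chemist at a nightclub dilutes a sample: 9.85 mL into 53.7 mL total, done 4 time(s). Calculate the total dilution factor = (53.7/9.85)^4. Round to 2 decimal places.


Dilution factor calculation:
Single dilution = V_total / V_sample = 53.7 / 9.85 ≈ 5.451777
Number of dilutions = 4
Total DF = (53.7 / 9.85)^4 (full precision, rounded at the end) = 883.39

883.39


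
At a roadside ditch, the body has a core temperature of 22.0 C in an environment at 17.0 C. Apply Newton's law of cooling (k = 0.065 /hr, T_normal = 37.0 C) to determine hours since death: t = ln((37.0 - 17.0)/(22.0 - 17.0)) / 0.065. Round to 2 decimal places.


Using Newton's law of cooling:
t = ln((T_normal - T_ambient) / (T_body - T_ambient)) / k
T_normal - T_ambient = 20.0
T_body - T_ambient = 5.0
Ratio = 4
ln(ratio) = 1.386294
t = 1.386294 / 0.065 = 21.33 hours

21.33


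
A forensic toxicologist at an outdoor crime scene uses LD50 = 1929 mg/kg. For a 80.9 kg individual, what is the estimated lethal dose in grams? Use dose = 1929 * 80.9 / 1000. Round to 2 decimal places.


Lethal dose calculation:
Lethal dose = LD50 * body_weight / 1000
= 1929 * 80.9 / 1000
= 156056.1 / 1000
= 156.06 g

156.06


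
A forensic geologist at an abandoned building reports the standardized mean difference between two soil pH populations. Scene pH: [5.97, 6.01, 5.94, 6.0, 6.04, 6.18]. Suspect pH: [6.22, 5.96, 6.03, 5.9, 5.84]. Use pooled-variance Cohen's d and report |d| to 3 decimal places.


Pooled-variance Cohen's d for soil pH comparison:
Scene mean = 36.14 / 6 = 6.023333
Suspect mean = 29.95 / 5 = 5.99
Scene sample variance s_s^2 = 0.007067
Suspect sample variance s_c^2 = 0.0215
Pooled variance = ((n_s-1)*s_s^2 + (n_c-1)*s_c^2) / (n_s + n_c - 2) = 0.013481
Pooled SD = sqrt(0.013481) = 0.116108
Mean difference = 0.033333
|d| = |0.033333| / 0.116108 = 0.287

0.287


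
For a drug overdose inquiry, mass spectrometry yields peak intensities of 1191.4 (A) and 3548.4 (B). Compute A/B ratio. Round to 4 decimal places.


Spectral peak ratio:
Peak A = 1191.4 counts
Peak B = 3548.4 counts
Ratio = 1191.4 / 3548.4 = 0.3358

0.3358


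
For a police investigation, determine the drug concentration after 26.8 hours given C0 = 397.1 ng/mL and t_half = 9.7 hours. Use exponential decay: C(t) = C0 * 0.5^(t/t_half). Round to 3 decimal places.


Drug concentration decay:
Number of half-lives = t / t_half = 26.8 / 9.7 = 2.762887
Decay factor = 0.5^2.762887 = 0.14732897
C(t) = 397.1 * 0.14732897 = 58.504 ng/mL

58.504


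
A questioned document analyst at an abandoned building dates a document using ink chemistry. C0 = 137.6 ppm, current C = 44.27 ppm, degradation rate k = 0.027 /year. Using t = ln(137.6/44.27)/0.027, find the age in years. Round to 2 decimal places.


Document age estimation:
C0/C = 137.6 / 44.27 = 3.1082
ln(C0/C) = 1.134044
t = 1.134044 / 0.027 = 42.00 years

42.00


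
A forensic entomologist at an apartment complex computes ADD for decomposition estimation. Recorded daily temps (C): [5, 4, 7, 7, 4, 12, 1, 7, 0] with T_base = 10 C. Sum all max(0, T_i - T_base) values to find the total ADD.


Computing ADD day by day:
Day 1: max(0, 5 - 10) = 0
Day 2: max(0, 4 - 10) = 0
Day 3: max(0, 7 - 10) = 0
Day 4: max(0, 7 - 10) = 0
Day 5: max(0, 4 - 10) = 0
Day 6: max(0, 12 - 10) = 2
Day 7: max(0, 1 - 10) = 0
Day 8: max(0, 7 - 10) = 0
Day 9: max(0, 0 - 10) = 0
Total ADD = 2

2


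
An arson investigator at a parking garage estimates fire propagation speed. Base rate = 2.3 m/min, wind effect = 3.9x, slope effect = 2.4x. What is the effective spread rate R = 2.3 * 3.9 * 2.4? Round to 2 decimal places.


Fire spread rate calculation:
R = R0 * wind_factor * slope_factor
= 2.3 * 3.9 * 2.4
= 8.97 * 2.4
= 21.53 m/min

21.53


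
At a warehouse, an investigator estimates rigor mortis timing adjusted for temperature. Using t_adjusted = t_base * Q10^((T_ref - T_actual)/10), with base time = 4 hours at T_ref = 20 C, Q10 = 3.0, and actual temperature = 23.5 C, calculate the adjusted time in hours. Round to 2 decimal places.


Rigor mortis time adjustment:
Exponent = (T_ref - T_actual) / 10 = (20 - 23.5) / 10 = -0.35
Q10 factor = 3.0^-0.35 = 0.68078
t_adjusted = 4 * 0.68078 = 2.72 hours

2.72


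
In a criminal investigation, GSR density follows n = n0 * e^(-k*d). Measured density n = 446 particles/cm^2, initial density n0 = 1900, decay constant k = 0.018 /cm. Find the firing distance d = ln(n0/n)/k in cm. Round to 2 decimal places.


GSR distance calculation:
n0/n = 1900 / 446 = 4.26009
ln(n0/n) = 1.44929
d = 1.44929 / 0.018 = 80.52 cm

80.52


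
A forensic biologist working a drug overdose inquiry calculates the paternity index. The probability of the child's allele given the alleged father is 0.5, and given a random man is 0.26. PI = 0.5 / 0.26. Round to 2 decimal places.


Paternity Index calculation:
PI = P(allele|father) / P(allele|random)
PI = 0.5 / 0.26
PI = 1.92

1.92


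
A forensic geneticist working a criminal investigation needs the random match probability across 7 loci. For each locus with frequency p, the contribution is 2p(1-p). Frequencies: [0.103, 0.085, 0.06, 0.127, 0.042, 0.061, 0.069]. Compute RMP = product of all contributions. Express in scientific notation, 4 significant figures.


Computing RMP for 7 loci:
Locus 1: 2 * 0.103 * 0.897 = 0.184782
Locus 2: 2 * 0.085 * 0.915 = 0.15555
Locus 3: 2 * 0.06 * 0.94 = 0.1128
Locus 4: 2 * 0.127 * 0.873 = 0.221742
Locus 5: 2 * 0.042 * 0.958 = 0.080472
Locus 6: 2 * 0.061 * 0.939 = 0.114558
Locus 7: 2 * 0.069 * 0.931 = 0.128478
RMP = 8.515e-07

8.515e-07


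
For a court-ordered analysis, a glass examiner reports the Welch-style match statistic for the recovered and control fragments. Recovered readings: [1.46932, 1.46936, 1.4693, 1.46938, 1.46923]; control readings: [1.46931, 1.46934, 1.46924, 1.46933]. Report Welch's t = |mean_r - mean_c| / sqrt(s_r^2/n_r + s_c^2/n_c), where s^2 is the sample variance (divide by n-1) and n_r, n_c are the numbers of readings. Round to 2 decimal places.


Welch's t-criterion for glass RI comparison:
Recovered mean = sum / n_r = 7.34659 / 5 = 1.469318
Control mean = sum / n_c = 5.87722 / 4 = 1.469305
Recovered sample variance s_r^2 = 3.42e-09
Control sample variance s_c^2 = 2.03333e-09
Welch SE (unpooled) = sqrt(s_r^2/n_r + s_c^2/n_c) = sqrt(6.84e-10 + 5.08333e-10) = sqrt(1.19233e-09) = 3.45301e-05
|mean_r - mean_c| = 1.3e-05
t = 1.3e-05 / 3.45301e-05 = 0.38

0.38


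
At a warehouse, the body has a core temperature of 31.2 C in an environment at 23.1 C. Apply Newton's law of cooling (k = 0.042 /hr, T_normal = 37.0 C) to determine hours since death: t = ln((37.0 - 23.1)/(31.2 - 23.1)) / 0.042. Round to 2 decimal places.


Using Newton's law of cooling:
t = ln((T_normal - T_ambient) / (T_body - T_ambient)) / k
T_normal - T_ambient = 13.9
T_body - T_ambient = 8.1
Ratio = 1.716049
ln(ratio) = 0.540025
t = 0.540025 / 0.042 = 12.86 hours

12.86


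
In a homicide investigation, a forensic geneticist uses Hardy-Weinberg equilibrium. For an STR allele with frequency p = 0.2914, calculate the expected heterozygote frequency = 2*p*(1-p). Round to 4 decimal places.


Hardy-Weinberg heterozygote frequency:
q = 1 - p = 1 - 0.2914 = 0.7086
2pq = 2 * 0.2914 * 0.7086 = 0.4130

0.4130


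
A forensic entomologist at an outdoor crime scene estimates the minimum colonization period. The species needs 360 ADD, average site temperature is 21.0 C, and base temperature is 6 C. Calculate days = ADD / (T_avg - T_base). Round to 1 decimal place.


Insect development time:
Effective temperature = avg_temp - T_base = 21.0 - 6 = 15.0 C
Days = ADD / effective_temp = 360 / 15.0 = 24.0 days

24.0


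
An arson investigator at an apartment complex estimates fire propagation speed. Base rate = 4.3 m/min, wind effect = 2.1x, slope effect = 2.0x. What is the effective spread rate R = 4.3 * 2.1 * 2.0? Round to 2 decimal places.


Fire spread rate calculation:
R = R0 * wind_factor * slope_factor
= 4.3 * 2.1 * 2.0
= 9.03 * 2.0
= 18.06 m/min

18.06


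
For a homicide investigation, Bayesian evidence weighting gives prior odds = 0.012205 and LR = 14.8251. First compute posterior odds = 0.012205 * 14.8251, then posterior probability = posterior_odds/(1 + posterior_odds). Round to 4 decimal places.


Bayesian evidence evaluation:
Posterior odds = prior_odds * LR = 0.012205 * 14.8251 = 0.1809403
Posterior probability = posterior_odds / (1 + posterior_odds)
= 0.1809403 / (1 + 0.1809403)
= 0.1809403 / 1.1809403
= 0.1532

0.1532


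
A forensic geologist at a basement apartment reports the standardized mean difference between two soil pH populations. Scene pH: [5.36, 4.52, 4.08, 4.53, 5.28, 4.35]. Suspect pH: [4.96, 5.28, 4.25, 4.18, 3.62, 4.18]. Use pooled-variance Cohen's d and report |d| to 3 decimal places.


Pooled-variance Cohen's d for soil pH comparison:
Scene mean = 28.12 / 6 = 4.686667
Suspect mean = 26.47 / 6 = 4.411667
Scene sample variance s_s^2 = 0.267827
Suspect sample variance s_c^2 = 0.362977
Pooled variance = ((n_s-1)*s_s^2 + (n_c-1)*s_c^2) / (n_s + n_c - 2) = 0.315402
Pooled SD = sqrt(0.315402) = 0.561607
Mean difference = 0.275
|d| = |0.275| / 0.561607 = 0.490

0.490


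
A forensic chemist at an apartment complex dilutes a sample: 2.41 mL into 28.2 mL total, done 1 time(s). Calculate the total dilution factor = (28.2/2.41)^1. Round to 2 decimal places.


Dilution factor calculation:
Single dilution = V_total / V_sample = 28.2 / 2.41 ≈ 11.701245
Number of dilutions = 1
Total DF = (28.2 / 2.41)^1 (full precision, rounded at the end) = 11.70

11.70


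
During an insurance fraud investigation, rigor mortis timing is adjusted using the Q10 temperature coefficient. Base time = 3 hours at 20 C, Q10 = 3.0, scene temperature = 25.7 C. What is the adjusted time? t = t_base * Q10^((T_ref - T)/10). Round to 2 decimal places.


Rigor mortis time adjustment:
Exponent = (T_ref - T_actual) / 10 = (20 - 25.7) / 10 = -0.57
Q10 factor = 3.0^-0.57 = 0.53461
t_adjusted = 3 * 0.53461 = 1.60 hours

1.60


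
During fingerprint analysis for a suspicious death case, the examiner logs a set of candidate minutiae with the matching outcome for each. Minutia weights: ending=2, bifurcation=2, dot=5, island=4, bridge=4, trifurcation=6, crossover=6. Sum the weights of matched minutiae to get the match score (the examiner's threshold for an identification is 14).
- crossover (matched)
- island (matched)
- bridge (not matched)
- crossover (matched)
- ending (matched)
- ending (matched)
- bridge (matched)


Weighted minutiae match score:
  crossover: matched, +6 (running total 6)
  island: matched, +4 (running total 10)
  bridge: not matched, +0
  crossover: matched, +6 (running total 16)
  ending: matched, +2 (running total 18)
  ending: matched, +2 (running total 20)
  bridge: matched, +4 (running total 24)
Total score = 24
Threshold = 14; verdict = identification

24


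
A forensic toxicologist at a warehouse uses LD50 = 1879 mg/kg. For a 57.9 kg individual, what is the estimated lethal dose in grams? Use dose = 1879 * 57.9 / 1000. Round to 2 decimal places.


Lethal dose calculation:
Lethal dose = LD50 * body_weight / 1000
= 1879 * 57.9 / 1000
= 108794.1 / 1000
= 108.79 g

108.79


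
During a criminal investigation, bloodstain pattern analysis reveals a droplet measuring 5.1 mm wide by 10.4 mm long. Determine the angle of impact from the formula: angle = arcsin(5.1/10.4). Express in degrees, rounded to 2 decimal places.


Blood spatter impact angle calculation:
width / length = 5.1 / 10.4 = 0.490385
angle = arcsin(0.490385)
angle = 29.37 degrees

29.37


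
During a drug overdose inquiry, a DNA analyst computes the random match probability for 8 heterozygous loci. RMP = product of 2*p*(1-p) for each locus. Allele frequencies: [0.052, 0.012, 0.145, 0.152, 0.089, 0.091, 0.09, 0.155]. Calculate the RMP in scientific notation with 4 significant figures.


Computing RMP for 8 loci:
Locus 1: 2 * 0.052 * 0.948 = 0.098592
Locus 2: 2 * 0.012 * 0.988 = 0.023712
Locus 3: 2 * 0.145 * 0.855 = 0.24795
Locus 4: 2 * 0.152 * 0.848 = 0.257792
Locus 5: 2 * 0.089 * 0.911 = 0.162158
Locus 6: 2 * 0.091 * 0.909 = 0.165438
Locus 7: 2 * 0.09 * 0.91 = 0.1638
Locus 8: 2 * 0.155 * 0.845 = 0.26195
RMP = 1.720e-07

1.720e-07


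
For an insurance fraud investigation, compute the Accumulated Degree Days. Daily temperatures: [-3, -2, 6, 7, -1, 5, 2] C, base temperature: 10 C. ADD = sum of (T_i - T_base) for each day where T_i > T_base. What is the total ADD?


Computing ADD day by day:
Day 1: max(0, -3 - 10) = 0
Day 2: max(0, -2 - 10) = 0
Day 3: max(0, 6 - 10) = 0
Day 4: max(0, 7 - 10) = 0
Day 5: max(0, -1 - 10) = 0
Day 6: max(0, 5 - 10) = 0
Day 7: max(0, 2 - 10) = 0
Total ADD = 0

0


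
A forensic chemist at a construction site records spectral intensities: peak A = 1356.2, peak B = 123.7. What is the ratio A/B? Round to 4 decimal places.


Spectral peak ratio:
Peak A = 1356.2 counts
Peak B = 123.7 counts
Ratio = 1356.2 / 123.7 = 10.9636

10.9636


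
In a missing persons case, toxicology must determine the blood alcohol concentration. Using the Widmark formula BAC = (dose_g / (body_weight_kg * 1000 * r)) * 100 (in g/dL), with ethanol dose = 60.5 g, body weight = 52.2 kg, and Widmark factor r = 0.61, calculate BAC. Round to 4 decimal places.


Applying the Widmark formula:
BAC = (dose_g / (body_wt * 1000 * r)) * 100
Denominator = 52.2 * 1000 * 0.61 = 31842
BAC = (60.5 / 31842) * 100
BAC = 0.1900 g/dL

0.1900


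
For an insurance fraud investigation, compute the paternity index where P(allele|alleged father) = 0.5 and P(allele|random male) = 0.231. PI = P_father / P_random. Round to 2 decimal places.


Paternity Index calculation:
PI = P(allele|father) / P(allele|random)
PI = 0.5 / 0.231
PI = 2.16

2.16


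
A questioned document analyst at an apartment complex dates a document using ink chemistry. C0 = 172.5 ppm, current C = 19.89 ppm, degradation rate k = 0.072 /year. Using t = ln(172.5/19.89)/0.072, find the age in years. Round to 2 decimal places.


Document age estimation:
C0/C = 172.5 / 19.89 = 8.6727
ln(C0/C) = 2.16018
t = 2.16018 / 0.072 = 30.00 years

30.00


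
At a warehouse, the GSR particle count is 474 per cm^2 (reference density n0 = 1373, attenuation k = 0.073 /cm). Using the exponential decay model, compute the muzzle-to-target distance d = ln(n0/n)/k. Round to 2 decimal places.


GSR distance calculation:
n0/n = 1373 / 474 = 2.896624
ln(n0/n) = 1.063546
d = 1.063546 / 0.073 = 14.57 cm

14.57


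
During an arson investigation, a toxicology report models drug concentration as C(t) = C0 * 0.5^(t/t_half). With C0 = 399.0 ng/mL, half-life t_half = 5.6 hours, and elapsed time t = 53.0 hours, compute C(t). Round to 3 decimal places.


Drug concentration decay:
Number of half-lives = t / t_half = 53.0 / 5.6 = 9.464286
Decay factor = 0.5^9.464286 = 0.00141568
C(t) = 399.0 * 0.00141568 = 0.565 ng/mL

0.565


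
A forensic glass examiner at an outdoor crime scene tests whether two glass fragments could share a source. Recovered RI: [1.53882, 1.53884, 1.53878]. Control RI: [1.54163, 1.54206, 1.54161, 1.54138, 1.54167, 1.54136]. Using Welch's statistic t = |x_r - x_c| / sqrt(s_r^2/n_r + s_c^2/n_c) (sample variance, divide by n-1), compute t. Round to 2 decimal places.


Welch's t-criterion for glass RI comparison:
Recovered mean = sum / n_r = 4.61644 / 3 = 1.5388133
Control mean = sum / n_c = 9.24971 / 6 = 1.5416183
Recovered sample variance s_r^2 = 9.33333e-10
Control sample variance s_c^2 = 6.42967e-08
Welch SE (unpooled) = sqrt(s_r^2/n_r + s_c^2/n_c) = sqrt(3.11111e-10 + 1.07161e-08) = sqrt(1.10272e-08) = 0.00010501
|mean_r - mean_c| = 0.002805
t = 0.002805 / 0.00010501 = 26.71

26.71


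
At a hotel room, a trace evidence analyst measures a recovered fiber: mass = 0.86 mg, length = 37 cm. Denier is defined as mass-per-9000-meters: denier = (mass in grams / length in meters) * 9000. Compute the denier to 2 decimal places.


Denier calculation:
Mass in grams = 0.86 mg / 1000 = 0.00086 g
Length in meters = 37 cm / 100 = 0.37 m
Linear density = mass / length = 0.00086 / 0.37 = 0.00232432 g/m
Denier = (g/m) * 9000 = 0.00232432 * 9000 = 20.92

20.92


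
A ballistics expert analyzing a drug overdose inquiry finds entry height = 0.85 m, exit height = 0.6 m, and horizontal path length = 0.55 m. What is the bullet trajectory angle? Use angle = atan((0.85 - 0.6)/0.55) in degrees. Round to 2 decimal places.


Bullet trajectory angle:
Height difference = 0.85 - 0.6 = 0.25 m
angle = atan(0.25 / 0.55)
angle = atan(0.454545)
angle = 24.44 degrees

24.44


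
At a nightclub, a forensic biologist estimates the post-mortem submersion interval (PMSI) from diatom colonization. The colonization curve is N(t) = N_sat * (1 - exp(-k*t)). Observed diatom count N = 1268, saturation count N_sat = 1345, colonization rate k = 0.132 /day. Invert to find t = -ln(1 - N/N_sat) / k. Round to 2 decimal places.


PMSI from diatom colonization curve:
N / N_sat = 1268 / 1345 = 0.942751
1 - N/N_sat = 0.057249
ln(1 - N/N_sat) = -2.860345
t = -ln(1 - N/N_sat) / k = -(-2.860345) / 0.132 = 21.67 days

21.67


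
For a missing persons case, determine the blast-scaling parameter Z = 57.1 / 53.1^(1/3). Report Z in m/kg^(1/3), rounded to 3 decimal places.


Scaled distance calculation:
W^(1/3) = 53.1^(1/3) = 3.758647
Z = R / W^(1/3) = 57.1 / 3.758647
Z = 15.192 m/kg^(1/3)

15.192


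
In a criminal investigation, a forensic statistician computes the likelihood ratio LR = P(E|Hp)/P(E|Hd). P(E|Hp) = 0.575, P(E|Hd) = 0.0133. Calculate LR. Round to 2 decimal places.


Likelihood ratio calculation:
LR = P(E|Hp) / P(E|Hd)
LR = 0.575 / 0.0133
LR = 43.23

43.23


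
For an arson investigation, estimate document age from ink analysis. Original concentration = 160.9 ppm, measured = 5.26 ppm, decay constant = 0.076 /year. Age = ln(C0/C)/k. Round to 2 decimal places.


Document age estimation:
C0/C = 160.9 / 5.26 = 30.589354
ln(C0/C) = 3.420652
t = 3.420652 / 0.076 = 45.01 years

45.01


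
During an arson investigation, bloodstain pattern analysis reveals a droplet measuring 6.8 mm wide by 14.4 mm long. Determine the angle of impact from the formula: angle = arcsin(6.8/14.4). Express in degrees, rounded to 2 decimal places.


Blood spatter impact angle calculation:
width / length = 6.8 / 14.4 = 0.472222
angle = arcsin(0.472222)
angle = 28.18 degrees

28.18


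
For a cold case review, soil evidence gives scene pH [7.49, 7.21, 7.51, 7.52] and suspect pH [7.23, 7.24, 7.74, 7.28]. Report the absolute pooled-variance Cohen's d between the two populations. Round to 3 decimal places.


Pooled-variance Cohen's d for soil pH comparison:
Scene mean = 29.73 / 4 = 7.4325
Suspect mean = 29.49 / 4 = 7.3725
Scene sample variance s_s^2 = 0.022158
Suspect sample variance s_c^2 = 0.060492
Pooled variance = ((n_s-1)*s_s^2 + (n_c-1)*s_c^2) / (n_s + n_c - 2) = 0.041325
Pooled SD = sqrt(0.041325) = 0.203286
Mean difference = 0.06
|d| = |0.06| / 0.203286 = 0.295

0.295


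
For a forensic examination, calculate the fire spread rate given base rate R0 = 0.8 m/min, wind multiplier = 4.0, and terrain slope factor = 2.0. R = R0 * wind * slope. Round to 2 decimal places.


Fire spread rate calculation:
R = R0 * wind_factor * slope_factor
= 0.8 * 4.0 * 2.0
= 3.2 * 2.0
= 6.40 m/min

6.40


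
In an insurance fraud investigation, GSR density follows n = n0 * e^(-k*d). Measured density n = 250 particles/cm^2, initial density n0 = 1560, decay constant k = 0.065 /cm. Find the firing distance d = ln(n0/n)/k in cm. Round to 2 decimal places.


GSR distance calculation:
n0/n = 1560 / 250 = 6.24
ln(n0/n) = 1.83098
d = 1.83098 / 0.065 = 28.17 cm

28.17


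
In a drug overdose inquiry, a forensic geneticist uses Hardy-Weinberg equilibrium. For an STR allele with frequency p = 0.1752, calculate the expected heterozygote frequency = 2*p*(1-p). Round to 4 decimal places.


Hardy-Weinberg heterozygote frequency:
q = 1 - p = 1 - 0.1752 = 0.8248
2pq = 2 * 0.1752 * 0.8248 = 0.2890

0.2890


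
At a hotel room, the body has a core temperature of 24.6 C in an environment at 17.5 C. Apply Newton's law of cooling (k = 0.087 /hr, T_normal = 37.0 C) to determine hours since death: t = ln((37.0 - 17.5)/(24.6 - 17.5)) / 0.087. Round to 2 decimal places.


Using Newton's law of cooling:
t = ln((T_normal - T_ambient) / (T_body - T_ambient)) / k
T_normal - T_ambient = 19.5
T_body - T_ambient = 7.1
Ratio = 2.746479
ln(ratio) = 1.01032
t = 1.01032 / 0.087 = 11.61 hours

11.61


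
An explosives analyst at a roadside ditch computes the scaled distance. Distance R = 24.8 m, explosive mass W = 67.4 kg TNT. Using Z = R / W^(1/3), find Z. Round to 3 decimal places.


Scaled distance calculation:
W^(1/3) = 67.4^(1/3) = 4.069615
Z = R / W^(1/3) = 24.8 / 4.069615
Z = 6.094 m/kg^(1/3)

6.094


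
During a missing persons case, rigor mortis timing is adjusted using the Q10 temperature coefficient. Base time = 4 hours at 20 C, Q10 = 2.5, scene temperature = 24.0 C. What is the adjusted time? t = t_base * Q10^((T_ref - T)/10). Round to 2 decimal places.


Rigor mortis time adjustment:
Exponent = (T_ref - T_actual) / 10 = (20 - 24.0) / 10 = -0.4
Q10 factor = 2.5^-0.4 = 0.69314
t_adjusted = 4 * 0.69314 = 2.77 hours

2.77


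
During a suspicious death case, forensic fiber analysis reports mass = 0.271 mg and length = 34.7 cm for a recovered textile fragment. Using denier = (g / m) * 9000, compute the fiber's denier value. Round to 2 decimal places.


Denier calculation:
Mass in grams = 0.271 mg / 1000 = 0.000271 g
Length in meters = 34.7 cm / 100 = 0.347 m
Linear density = mass / length = 0.000271 / 0.347 = 0.00078098 g/m
Denier = (g/m) * 9000 = 0.00078098 * 9000 = 7.03

7.03


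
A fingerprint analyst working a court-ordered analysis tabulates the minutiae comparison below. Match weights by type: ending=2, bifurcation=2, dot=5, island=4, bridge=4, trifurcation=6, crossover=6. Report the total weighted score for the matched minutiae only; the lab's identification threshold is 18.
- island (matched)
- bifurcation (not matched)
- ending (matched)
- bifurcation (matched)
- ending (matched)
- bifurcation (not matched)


Weighted minutiae match score:
  island: matched, +4 (running total 4)
  bifurcation: not matched, +0
  ending: matched, +2 (running total 6)
  bifurcation: matched, +2 (running total 8)
  ending: matched, +2 (running total 10)
  bifurcation: not matched, +0
Total score = 10
Threshold = 18; verdict = inconclusive

10


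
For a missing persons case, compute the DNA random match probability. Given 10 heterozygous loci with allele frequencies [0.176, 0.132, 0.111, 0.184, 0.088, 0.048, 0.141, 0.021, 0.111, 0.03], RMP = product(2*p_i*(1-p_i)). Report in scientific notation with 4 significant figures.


Computing RMP for 10 loci:
Locus 1: 2 * 0.176 * 0.824 = 0.290048
Locus 2: 2 * 0.132 * 0.868 = 0.229152
Locus 3: 2 * 0.111 * 0.889 = 0.197358
Locus 4: 2 * 0.184 * 0.816 = 0.300288
Locus 5: 2 * 0.088 * 0.912 = 0.160512
Locus 6: 2 * 0.048 * 0.952 = 0.091392
Locus 7: 2 * 0.141 * 0.859 = 0.242238
Locus 8: 2 * 0.021 * 0.979 = 0.041118
Locus 9: 2 * 0.111 * 0.889 = 0.197358
Locus 10: 2 * 0.03 * 0.97 = 0.0582
RMP = 6.611e-09

6.611e-09


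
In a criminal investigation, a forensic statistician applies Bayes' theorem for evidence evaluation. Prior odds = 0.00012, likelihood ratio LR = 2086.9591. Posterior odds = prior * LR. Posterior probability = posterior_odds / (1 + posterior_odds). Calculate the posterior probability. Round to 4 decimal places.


Bayesian evidence evaluation:
Posterior odds = prior_odds * LR = 0.00012 * 2086.9591 = 0.2504351
Posterior probability = posterior_odds / (1 + posterior_odds)
= 0.2504351 / (1 + 0.2504351)
= 0.2504351 / 1.2504351
= 0.2003

0.2003


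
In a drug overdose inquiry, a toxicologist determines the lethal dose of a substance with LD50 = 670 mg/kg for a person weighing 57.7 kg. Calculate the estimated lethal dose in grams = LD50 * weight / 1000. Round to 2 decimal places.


Lethal dose calculation:
Lethal dose = LD50 * body_weight / 1000
= 670 * 57.7 / 1000
= 38659 / 1000
= 38.66 g

38.66


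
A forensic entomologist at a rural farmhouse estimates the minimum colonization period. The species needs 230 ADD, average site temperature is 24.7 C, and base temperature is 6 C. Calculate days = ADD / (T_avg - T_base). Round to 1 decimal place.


Insect development time:
Effective temperature = avg_temp - T_base = 24.7 - 6 = 18.7 C
Days = ADD / effective_temp = 230 / 18.7 = 12.3 days

12.3


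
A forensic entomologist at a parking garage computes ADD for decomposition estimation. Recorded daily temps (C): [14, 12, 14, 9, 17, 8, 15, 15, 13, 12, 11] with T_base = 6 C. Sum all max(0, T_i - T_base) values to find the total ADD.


Computing ADD day by day:
Day 1: max(0, 14 - 6) = 8
Day 2: max(0, 12 - 6) = 6
Day 3: max(0, 14 - 6) = 8
Day 4: max(0, 9 - 6) = 3
Day 5: max(0, 17 - 6) = 11
Day 6: max(0, 8 - 6) = 2
Day 7: max(0, 15 - 6) = 9
Day 8: max(0, 15 - 6) = 9
Day 9: max(0, 13 - 6) = 7
Day 10: max(0, 12 - 6) = 6
Day 11: max(0, 11 - 6) = 5
Total ADD = 74

74


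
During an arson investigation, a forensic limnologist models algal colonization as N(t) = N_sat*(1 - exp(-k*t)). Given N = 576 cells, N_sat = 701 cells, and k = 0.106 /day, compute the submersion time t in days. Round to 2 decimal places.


PMSI from diatom colonization curve:
N / N_sat = 576 / 701 = 0.821683
1 - N/N_sat = 0.178317
ln(1 - N/N_sat) = -1.724192
t = -ln(1 - N/N_sat) / k = -(-1.724192) / 0.106 = 16.27 days

16.27


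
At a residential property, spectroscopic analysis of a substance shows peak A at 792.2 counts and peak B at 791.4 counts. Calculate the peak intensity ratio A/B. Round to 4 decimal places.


Spectral peak ratio:
Peak A = 792.2 counts
Peak B = 791.4 counts
Ratio = 792.2 / 791.4 = 1.0010

1.0010


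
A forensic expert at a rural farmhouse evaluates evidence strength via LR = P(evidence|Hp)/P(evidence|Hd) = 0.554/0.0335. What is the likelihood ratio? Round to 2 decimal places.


Likelihood ratio calculation:
LR = P(E|Hp) / P(E|Hd)
LR = 0.554 / 0.0335
LR = 16.54

16.54


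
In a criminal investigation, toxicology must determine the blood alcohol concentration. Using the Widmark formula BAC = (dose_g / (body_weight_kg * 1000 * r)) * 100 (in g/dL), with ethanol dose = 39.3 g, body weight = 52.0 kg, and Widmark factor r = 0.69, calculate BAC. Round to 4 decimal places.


Applying the Widmark formula:
BAC = (dose_g / (body_wt * 1000 * r)) * 100
Denominator = 52.0 * 1000 * 0.69 = 35880
BAC = (39.3 / 35880) * 100
BAC = 0.1095 g/dL

0.1095


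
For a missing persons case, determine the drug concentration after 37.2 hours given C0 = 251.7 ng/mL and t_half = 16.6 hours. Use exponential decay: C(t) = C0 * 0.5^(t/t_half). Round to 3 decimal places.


Drug concentration decay:
Number of half-lives = t / t_half = 37.2 / 16.6 = 2.240964
Decay factor = 0.5^2.240964 = 0.21154493
C(t) = 251.7 * 0.21154493 = 53.246 ng/mL

53.246


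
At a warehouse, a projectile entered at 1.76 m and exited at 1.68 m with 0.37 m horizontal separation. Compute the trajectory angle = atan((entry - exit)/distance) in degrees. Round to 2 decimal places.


Bullet trajectory angle:
Height difference = 1.76 - 1.68 = 0.08 m
angle = atan(0.08 / 0.37)
angle = atan(0.216216)
angle = 12.20 degrees

12.20


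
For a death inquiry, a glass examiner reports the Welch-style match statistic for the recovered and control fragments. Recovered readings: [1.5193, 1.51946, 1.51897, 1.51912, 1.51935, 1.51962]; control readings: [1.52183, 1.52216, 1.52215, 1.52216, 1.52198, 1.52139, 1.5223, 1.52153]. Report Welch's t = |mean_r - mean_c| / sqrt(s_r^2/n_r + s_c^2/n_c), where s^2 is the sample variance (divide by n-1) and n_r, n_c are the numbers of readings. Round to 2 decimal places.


Welch's t-criterion for glass RI comparison:
Recovered mean = sum / n_r = 9.11582 / 6 = 1.5193033
Control mean = sum / n_c = 12.1755 / 8 = 1.5219375
Recovered sample variance s_r^2 = 5.43467e-08
Control sample variance s_c^2 = 1.07821e-07
Welch SE (unpooled) = sqrt(s_r^2/n_r + s_c^2/n_c) = sqrt(9.05778e-09 + 1.34777e-08) = sqrt(2.25355e-08) = 0.000150118
|mean_r - mean_c| = 0.00263417
t = 0.00263417 / 0.000150118 = 17.55

17.55


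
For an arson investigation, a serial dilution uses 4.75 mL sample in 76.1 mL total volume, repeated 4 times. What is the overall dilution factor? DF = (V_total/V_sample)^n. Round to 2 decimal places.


Dilution factor calculation:
Single dilution = V_total / V_sample = 76.1 / 4.75 ≈ 16.021053
Number of dilutions = 4
Total DF = (76.1 / 4.75)^4 (full precision, rounded at the end) = 65881.61

65881.61


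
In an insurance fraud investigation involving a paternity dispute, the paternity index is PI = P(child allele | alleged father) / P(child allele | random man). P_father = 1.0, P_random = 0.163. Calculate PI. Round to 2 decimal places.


Paternity Index calculation:
PI = P(allele|father) / P(allele|random)
PI = 1.0 / 0.163
PI = 6.13

6.13


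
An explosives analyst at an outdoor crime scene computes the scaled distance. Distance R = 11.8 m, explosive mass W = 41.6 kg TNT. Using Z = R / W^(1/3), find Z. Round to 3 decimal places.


Scaled distance calculation:
W^(1/3) = 41.6^(1/3) = 3.464956
Z = R / W^(1/3) = 11.8 / 3.464956
Z = 3.406 m/kg^(1/3)

3.406


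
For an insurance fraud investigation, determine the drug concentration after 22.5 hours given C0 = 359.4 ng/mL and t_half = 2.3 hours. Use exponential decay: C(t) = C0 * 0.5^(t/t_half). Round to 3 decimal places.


Drug concentration decay:
Number of half-lives = t / t_half = 22.5 / 2.3 = 9.782609
Decay factor = 0.5^9.782609 = 0.00113538
C(t) = 359.4 * 0.00113538 = 0.408 ng/mL

0.408


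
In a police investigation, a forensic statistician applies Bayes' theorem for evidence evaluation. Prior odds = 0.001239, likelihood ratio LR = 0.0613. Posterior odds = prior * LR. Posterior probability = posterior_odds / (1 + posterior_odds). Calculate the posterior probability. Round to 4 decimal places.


Bayesian evidence evaluation:
Posterior odds = prior_odds * LR = 0.001239 * 0.0613 = 0.0000759507
Posterior probability = posterior_odds / (1 + posterior_odds)
= 0.0000759507 / (1 + 0.0000759507)
= 0.0000759507 / 1.0000759507
= 0.0001

0.0001


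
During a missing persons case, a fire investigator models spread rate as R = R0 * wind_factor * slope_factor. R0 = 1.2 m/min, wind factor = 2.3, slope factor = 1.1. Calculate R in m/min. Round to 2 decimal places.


Fire spread rate calculation:
R = R0 * wind_factor * slope_factor
= 1.2 * 2.3 * 1.1
= 2.76 * 1.1
= 3.04 m/min

3.04
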